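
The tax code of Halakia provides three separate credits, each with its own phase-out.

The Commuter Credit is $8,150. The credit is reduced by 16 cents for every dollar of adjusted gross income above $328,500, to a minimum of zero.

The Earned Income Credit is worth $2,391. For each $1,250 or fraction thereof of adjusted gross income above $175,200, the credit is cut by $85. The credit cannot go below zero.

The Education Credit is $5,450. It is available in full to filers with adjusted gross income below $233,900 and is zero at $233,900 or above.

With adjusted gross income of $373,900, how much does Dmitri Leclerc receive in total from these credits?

Commuter Credit: 16% of the $45,400 excess over $328,500 is $7,264; credit = $8,150 − $7,264 = $886.
Earned Income Credit: income exceeds $175,200 by $198,700 → 159 increments × $85 = $13,515 ≥ base, so the credit is $0.
Education Credit: $373,900 meets or exceeds the $233,900 cutoff, so the credit is $0.
Total: $886 + $0 + $0 = $886.

$886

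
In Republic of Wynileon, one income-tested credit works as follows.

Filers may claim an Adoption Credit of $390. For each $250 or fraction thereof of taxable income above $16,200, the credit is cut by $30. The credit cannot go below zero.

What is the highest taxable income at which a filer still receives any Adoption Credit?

After 12 increments the reduction is 12 × $30 = $360, leaving $30; one more increment wipes it out. Increment 12 ends at excess 12 × $250 = $3,000, so the highest qualifying income is $16,200 + $3,000 = $19,200.

$19,200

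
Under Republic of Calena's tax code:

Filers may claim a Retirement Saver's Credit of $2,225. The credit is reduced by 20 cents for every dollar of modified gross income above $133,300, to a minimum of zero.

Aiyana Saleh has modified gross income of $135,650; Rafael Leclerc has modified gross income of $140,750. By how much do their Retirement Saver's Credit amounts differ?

Aiyana ($135,650): Retirement Saver's Credit: 20% of the $2,350 excess over $133,300 is $470; credit = $2,225 − $470 = $1,755.
Rafael ($140,750): Retirement Saver's Credit: 20% of the $7,450 excess over $133,300 is $1,490; credit = $2,225 − $1,490 = $735.
Difference: |$1,755 − $735| = $1,020.

$1,020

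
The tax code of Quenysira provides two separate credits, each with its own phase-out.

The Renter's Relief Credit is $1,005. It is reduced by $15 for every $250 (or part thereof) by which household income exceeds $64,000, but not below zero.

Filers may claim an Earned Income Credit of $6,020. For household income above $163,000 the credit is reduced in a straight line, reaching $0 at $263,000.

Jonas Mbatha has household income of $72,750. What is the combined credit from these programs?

Renter's Relief Credit: income exceeds $64,000 by $8,750, which is 35 full-or-partial $250 increments; reduction = 35 × $15 = $525, leaving $480.
Earned Income Credit: $72,750 is at or below the $163,000 threshold, so the full $6,020 applies.
Total: $480 + $6,020 = $6,500.

$6,500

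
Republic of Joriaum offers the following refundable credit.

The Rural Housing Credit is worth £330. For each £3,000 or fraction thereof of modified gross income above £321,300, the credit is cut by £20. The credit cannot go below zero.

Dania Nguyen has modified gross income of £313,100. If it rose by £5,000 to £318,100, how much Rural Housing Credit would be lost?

£0

At £313,100 — £313,100 is at or below the £321,300 threshold, so the full £330 applies.
At £318,100 — £318,100 is at or below the £321,300 threshold, so the full £330 applies.
Lost: £330 − £330 = £0.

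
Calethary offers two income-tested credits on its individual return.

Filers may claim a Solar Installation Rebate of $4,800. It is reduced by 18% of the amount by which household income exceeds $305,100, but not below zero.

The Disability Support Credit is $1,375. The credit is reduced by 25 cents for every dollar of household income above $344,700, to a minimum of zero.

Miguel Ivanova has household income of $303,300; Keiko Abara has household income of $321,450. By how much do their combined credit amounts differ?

Miguel ($303,300): Solar Installation Rebate: $303,300 is at or below the $305,100 threshold, so the full $4,800 applies. Disability Support Credit: $303,300 is at or below the $344,700 threshold, so the full $1,375 applies. total $4,800 + $1,375 = $6,175
Keiko ($321,450): Solar Installation Rebate: 18% of the $16,350 excess over $305,100 is $2,943; credit = $4,800 − $2,943 = $1,857. Disability Support Credit: $321,450 is at or below the $344,700 threshold, so the full $1,375 applies. total $1,857 + $1,375 = $3,232
Difference: |$6,175 − $3,232| = $2,943.

$2,943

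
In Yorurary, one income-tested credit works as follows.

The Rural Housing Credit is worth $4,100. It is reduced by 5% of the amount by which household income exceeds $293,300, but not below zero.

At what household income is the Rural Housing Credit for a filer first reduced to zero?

The credit falls by 5% of each dollar above $293,300, so it reaches zero when the excess is $4,100 / 5% = $82,000: income = $293,300 + $82,000 = $375,300.

$375,300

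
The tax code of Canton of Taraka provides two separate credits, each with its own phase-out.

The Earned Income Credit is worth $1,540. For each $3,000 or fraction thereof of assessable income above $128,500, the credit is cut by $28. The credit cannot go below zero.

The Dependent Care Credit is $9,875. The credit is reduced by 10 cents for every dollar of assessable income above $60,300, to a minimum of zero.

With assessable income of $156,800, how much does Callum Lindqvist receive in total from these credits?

$1,485

Earned Income Credit: income exceeds $128,500 by $28,300, which is 10 full-or-partial $3,000 increments; reduction = 10 × $28 = $280, leaving $1,260.
Dependent Care Credit: 10% of the $96,500 excess over $60,300 is $9,650; credit = $9,875 − $9,650 = $225.
Total: $1,260 + $225 = $1,485.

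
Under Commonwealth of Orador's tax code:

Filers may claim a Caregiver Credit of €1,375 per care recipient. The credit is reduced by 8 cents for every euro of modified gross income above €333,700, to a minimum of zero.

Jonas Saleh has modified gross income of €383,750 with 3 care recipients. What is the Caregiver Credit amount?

Caregiver Credit: base = 3 × €1,375 = €4,125. 8% of the €50,050 excess over €333,700 is €4,004; credit = €4,125 − €4,004 = €121.

€121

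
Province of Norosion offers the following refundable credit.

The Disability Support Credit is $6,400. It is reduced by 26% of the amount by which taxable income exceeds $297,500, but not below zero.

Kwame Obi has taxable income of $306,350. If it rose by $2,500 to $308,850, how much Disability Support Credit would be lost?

At $306,350 — 26% of the $8,850 excess over $297,500 is $2,301; credit = $6,400 − $2,301 = $4,099.
At $308,850 — 26% of the $11,350 excess over $297,500 is $2,951; credit = $6,400 − $2,951 = $3,449.
Lost: $4,099 − $3,449 = $650.

$650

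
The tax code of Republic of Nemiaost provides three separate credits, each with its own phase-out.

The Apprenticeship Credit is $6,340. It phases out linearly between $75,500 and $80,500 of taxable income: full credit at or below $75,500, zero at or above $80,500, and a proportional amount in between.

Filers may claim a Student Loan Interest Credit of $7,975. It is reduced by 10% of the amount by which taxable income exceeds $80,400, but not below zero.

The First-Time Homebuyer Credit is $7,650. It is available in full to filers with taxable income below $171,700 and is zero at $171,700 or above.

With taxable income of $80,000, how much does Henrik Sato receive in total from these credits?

$16,259

Apprenticeship Credit: $80,000 is $4,500 into a $5,000 phase-out range, leaving 500/5,000 of the credit: $6,340 × 500/5,000 = $634.
Student Loan Interest Credit: $80,000 is at or below the $80,400 threshold, so the full $7,975 applies.
First-Time Homebuyer Credit: $80,000 is below the $171,700 cutoff, so the full $7,650 applies.
Total: $634 + $7,975 + $7,650 = $16,259.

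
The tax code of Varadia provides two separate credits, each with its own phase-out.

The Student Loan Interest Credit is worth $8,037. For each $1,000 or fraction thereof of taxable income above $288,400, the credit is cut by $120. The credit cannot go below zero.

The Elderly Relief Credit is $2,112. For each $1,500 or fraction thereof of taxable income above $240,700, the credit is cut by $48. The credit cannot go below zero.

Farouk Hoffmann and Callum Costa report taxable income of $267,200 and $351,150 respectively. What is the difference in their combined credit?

$8,808

Farouk ($267,200): Student Loan Interest Credit: $267,200 is at or below the $288,400 threshold, so the full $8,037 applies. Elderly Relief Credit: income exceeds $240,700 by $26,500, which is 18 full-or-partial $1,500 increments; reduction = 18 × $48 = $864, leaving $1,248. total $8,037 + $1,248 = $9,285
Callum ($351,150): Student Loan Interest Credit: income exceeds $288,400 by $62,750, which is 63 full-or-partial $1,000 increments; reduction = 63 × $120 = $7,560, leaving $477. Elderly Relief Credit: income exceeds $240,700 by $110,450 → 74 increments × $48 = $3,552 ≥ base, so the credit is $0. total $477 + $0 = $477
Difference: |$9,285 − $477| = $8,808.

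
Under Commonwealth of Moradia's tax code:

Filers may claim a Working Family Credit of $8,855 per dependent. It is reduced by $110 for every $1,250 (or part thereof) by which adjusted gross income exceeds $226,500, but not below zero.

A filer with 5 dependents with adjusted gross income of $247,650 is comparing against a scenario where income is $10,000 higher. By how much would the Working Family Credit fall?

At $247,650 — base = 5 × $8,855 = $44,275. income exceeds $226,500 by $21,150, which is 17 full-or-partial $1,250 increments; reduction = 17 × $110 = $1,870, leaving $42,405.
At $257,650 — base = 5 × $8,855 = $44,275. income exceeds $226,500 by $31,150, which is 25 full-or-partial $1,250 increments; reduction = 25 × $110 = $2,750, leaving $41,525.
Lost: $42,405 − $41,525 = $880.

$880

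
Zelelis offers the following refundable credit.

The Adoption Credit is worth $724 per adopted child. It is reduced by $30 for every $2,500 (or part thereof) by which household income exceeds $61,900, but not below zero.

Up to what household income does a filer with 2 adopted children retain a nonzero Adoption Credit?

$181,900

Full credit = 2 × $724 = $1,448.
After 48 increments the reduction is 48 × $30 = $1,440, leaving $8; one more increment wipes it out. Increment 48 ends at excess 48 × $2,500 = $120,000, so the highest qualifying income is $61,900 + $120,000 = $181,900.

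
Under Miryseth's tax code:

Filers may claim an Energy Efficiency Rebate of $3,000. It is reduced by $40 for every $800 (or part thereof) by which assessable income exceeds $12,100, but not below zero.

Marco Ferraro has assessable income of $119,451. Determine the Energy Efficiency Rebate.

Energy Efficiency Rebate: income exceeds $12,100 by $107,351 → 135 increments × $40 = $5,400 ≥ base, so the credit is $0.

$0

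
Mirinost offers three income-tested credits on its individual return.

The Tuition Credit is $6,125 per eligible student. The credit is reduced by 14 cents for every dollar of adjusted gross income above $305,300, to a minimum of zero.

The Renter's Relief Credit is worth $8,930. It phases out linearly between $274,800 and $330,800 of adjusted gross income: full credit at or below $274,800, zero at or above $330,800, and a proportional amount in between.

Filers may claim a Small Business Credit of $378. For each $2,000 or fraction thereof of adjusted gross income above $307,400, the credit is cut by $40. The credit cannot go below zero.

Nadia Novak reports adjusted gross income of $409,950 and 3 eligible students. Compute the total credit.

$3,724

Tuition Credit: base = 3 × $6,125 = $18,375. 14% of the $104,650 excess over $305,300 is $14,651; credit = $18,375 − $14,651 = $3,724.
Renter's Relief Credit: $409,950 is at or above $330,800, so the credit is $0.
Small Business Credit: income exceeds $307,400 by $102,550 → 52 increments × $40 = $2,080 ≥ base, so the credit is $0.
Total: $3,724 + $0 + $0 = $3,724.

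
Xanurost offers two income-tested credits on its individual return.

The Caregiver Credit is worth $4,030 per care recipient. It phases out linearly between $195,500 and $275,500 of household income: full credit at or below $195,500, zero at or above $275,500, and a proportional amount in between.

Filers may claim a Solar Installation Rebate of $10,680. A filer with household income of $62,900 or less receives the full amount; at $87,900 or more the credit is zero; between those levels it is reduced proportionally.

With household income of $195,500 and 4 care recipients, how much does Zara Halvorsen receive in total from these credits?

$16,120

Caregiver Credit: base = 4 × $4,030 = $16,120. $195,500 is at or below the $195,500 threshold, so the full $16,120 applies.
Solar Installation Rebate: $195,500 is at or above $87,900, so the credit is $0.
Total: $16,120 + $0 = $16,120.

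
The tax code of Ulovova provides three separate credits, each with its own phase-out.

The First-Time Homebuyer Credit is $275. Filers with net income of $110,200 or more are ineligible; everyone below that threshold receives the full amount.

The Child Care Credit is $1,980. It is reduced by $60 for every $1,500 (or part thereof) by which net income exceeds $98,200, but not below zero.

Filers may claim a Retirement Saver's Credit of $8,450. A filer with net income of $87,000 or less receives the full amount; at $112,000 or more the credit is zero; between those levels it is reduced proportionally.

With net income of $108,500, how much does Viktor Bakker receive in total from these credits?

$3,018

First-Time Homebuyer Credit: $108,500 is below the $110,200 cutoff, so the full $275 applies.
Child Care Credit: income exceeds $98,200 by $10,300, which is 7 full-or-partial $1,500 increments; reduction = 7 × $60 = $420, leaving $1,560.
Retirement Saver's Credit: $108,500 is $21,500 into a $25,000 phase-out range, leaving 3,500/25,000 of the credit: $8,450 × 3,500/25,000 = $1,183.
Total: $275 + $1,560 + $1,183 = $3,018.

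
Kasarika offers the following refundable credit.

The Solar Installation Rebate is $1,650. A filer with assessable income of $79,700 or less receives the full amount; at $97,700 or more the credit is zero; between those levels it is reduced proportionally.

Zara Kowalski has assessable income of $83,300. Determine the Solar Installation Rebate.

$1,320

Solar Installation Rebate: $83,300 is $3,600 into a $18,000 phase-out range, leaving 14,400/18,000 of the credit: $1,650 × 14,400/18,000 = $1,320.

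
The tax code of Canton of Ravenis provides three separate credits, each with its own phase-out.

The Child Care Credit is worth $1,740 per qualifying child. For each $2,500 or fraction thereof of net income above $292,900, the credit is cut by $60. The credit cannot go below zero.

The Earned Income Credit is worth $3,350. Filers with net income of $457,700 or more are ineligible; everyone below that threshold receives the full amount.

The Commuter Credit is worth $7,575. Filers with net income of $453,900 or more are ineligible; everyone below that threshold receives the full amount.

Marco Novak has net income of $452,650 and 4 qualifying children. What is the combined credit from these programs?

Child Care Credit: base = 4 × $1,740 = $6,960. income exceeds $292,900 by $159,750, which is 64 full-or-partial $2,500 increments; reduction = 64 × $60 = $3,840, leaving $3,120.
Earned Income Credit: $452,650 is below the $457,700 cutoff, so the full $3,350 applies.
Commuter Credit: $452,650 is below the $453,900 cutoff, so the full $7,575 applies.
Total: $3,120 + $3,350 + $7,575 = $14,045.

$14,045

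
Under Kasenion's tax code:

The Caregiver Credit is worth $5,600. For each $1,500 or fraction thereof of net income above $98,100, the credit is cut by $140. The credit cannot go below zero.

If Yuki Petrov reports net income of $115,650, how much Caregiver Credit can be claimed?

$3,920

Caregiver Credit: income exceeds $98,100 by $17,550, which is 12 full-or-partial $1,500 increments; reduction = 12 × $140 = $1,680, leaving $3,920.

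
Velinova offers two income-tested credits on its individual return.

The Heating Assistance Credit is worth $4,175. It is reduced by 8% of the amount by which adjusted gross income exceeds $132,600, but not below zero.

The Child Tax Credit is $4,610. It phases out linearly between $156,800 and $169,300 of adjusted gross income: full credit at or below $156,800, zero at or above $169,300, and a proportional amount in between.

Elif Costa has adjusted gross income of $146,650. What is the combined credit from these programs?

Heating Assistance Credit: 8% of the $14,050 excess over $132,600 is $1,124; credit = $4,175 − $1,124 = $3,051.
Child Tax Credit: $146,650 is at or below the $156,800 threshold, so the full $4,610 applies.
Total: $3,051 + $4,610 = $7,661.

$7,661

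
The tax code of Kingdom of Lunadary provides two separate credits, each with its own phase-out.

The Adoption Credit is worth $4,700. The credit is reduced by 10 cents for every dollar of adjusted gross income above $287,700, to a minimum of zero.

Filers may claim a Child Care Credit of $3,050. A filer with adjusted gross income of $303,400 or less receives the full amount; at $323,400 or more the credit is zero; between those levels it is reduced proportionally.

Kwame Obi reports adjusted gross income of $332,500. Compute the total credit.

$220

Adoption Credit: 10% of the $44,800 excess over $287,700 is $4,480; credit = $4,700 − $4,480 = $220.
Child Care Credit: $332,500 is at or above $323,400, so the credit is $0.
Total: $220 + $0 = $220.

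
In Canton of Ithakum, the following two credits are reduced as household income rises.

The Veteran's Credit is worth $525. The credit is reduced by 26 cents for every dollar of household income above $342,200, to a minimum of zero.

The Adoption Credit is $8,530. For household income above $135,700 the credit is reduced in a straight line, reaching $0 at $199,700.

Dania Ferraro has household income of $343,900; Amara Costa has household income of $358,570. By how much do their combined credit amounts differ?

$83

Dania ($343,900): Veteran's Credit: 26% of the $1,700 excess over $342,200 is $442; credit = $525 − $442 = $83. Adoption Credit: $343,900 is at or above $199,700, so the credit is $0. total $83 + $0 = $83
Amara ($358,570): Veteran's Credit: 26% of the $16,370 excess over $342,200 is $4,256.20 ≥ base, so the credit is $0. Adoption Credit: $358,570 is at or above $199,700, so the credit is $0. total $0 + $0 = $0
Difference: |$83 − $0| = $83.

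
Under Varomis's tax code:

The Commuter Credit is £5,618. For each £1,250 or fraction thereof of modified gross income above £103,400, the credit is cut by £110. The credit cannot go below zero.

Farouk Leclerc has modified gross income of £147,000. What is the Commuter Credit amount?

£1,768

Commuter Credit: income exceeds £103,400 by £43,600, which is 35 full-or-partial £1,250 increments; reduction = 35 × £110 = £3,850, leaving £1,768.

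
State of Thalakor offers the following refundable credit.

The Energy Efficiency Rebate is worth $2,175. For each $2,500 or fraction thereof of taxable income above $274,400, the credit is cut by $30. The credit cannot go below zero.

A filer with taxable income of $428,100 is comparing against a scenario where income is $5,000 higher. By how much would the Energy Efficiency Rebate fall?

$60

At $428,100 — income exceeds $274,400 by $153,700, which is 62 full-or-partial $2,500 increments; reduction = 62 × $30 = $1,860, leaving $315.
At $433,100 — income exceeds $274,400 by $158,700, which is 64 full-or-partial $2,500 increments; reduction = 64 × $30 = $1,920, leaving $255.
Lost: $315 − $255 = $60.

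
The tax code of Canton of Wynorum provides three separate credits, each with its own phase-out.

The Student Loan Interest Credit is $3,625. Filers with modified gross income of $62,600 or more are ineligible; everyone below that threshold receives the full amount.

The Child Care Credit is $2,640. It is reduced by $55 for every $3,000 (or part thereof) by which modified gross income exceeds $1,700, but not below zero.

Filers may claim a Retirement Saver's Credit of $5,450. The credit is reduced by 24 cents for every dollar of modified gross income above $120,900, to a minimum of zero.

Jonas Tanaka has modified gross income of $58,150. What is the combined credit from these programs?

Student Loan Interest Credit: $58,150 is below the $62,600 cutoff, so the full $3,625 applies.
Child Care Credit: income exceeds $1,700 by $56,450, which is 19 full-or-partial $3,000 increments; reduction = 19 × $55 = $1,045, leaving $1,595.
Retirement Saver's Credit: $58,150 is at or below the $120,900 threshold, so the full $5,450 applies.
Total: $3,625 + $1,595 + $5,450 = $10,670.

$10,670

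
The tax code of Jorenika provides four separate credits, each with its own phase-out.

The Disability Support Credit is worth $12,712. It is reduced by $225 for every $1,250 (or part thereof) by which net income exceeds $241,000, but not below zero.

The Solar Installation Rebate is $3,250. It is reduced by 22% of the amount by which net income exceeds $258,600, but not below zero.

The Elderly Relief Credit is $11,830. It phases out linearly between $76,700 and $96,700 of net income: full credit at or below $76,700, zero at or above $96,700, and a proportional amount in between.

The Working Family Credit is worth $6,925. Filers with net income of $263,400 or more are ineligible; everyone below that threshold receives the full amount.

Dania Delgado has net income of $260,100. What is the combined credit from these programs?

Disability Support Credit: income exceeds $241,000 by $19,100, which is 16 full-or-partial $1,250 increments; reduction = 16 × $225 = $3,600, leaving $9,112.
Solar Installation Rebate: 22% of the $1,500 excess over $258,600 is $330; credit = $3,250 − $330 = $2,920.
Elderly Relief Credit: $260,100 is at or above $96,700, so the credit is $0.
Working Family Credit: $260,100 is below the $263,400 cutoff, so the full $6,925 applies.
Total: $9,112 + $2,920 + $0 + $6,925 = $18,957.

$18,957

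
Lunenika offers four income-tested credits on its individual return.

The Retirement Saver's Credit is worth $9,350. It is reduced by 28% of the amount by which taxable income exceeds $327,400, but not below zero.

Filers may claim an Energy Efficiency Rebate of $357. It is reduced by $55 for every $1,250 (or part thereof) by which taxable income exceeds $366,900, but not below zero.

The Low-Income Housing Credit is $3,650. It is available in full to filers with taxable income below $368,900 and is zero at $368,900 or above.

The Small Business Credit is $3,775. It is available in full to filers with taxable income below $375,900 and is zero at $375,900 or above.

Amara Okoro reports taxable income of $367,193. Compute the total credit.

Retirement Saver's Credit: 28% of the $39,793 excess over $327,400 is $11,142.04 ≥ base, so the credit is $0.
Energy Efficiency Rebate: income exceeds $366,900 by $293, which is 1 full-or-partial $1,250 increment; reduction = 1 × $55 = $55, leaving $302.
Low-Income Housing Credit: $367,193 is below the $368,900 cutoff, so the full $3,650 applies.
Small Business Credit: $367,193 is below the $375,900 cutoff, so the full $3,775 applies.
Total: $0 + $302 + $3,650 + $3,775 = $7,727.

$7,727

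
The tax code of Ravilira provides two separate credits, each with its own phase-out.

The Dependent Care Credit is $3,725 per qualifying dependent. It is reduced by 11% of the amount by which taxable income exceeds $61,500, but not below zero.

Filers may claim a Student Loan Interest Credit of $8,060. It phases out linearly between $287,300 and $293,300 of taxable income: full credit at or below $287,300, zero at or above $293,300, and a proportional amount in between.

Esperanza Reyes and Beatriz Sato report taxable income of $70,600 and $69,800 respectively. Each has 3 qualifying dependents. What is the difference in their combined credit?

$88

Esperanza ($70,600): Dependent Care Credit: base = 3 × $3,725 = $11,175. 11% of the $9,100 excess over $61,500 is $1,001; credit = $11,175 − $1,001 = $10,174. Student Loan Interest Credit: $70,600 is at or below the $287,300 threshold, so the full $8,060 applies. total $10,174 + $8,060 = $18,234
Beatriz ($69,800): Dependent Care Credit: base = 3 × $3,725 = $11,175. 11% of the $8,300 excess over $61,500 is $913; credit = $11,175 − $913 = $10,262. Student Loan Interest Credit: $69,800 is at or below the $287,300 threshold, so the full $8,060 applies. total $10,262 + $8,060 = $18,322
Difference: |$18,234 − $18,322| = $88.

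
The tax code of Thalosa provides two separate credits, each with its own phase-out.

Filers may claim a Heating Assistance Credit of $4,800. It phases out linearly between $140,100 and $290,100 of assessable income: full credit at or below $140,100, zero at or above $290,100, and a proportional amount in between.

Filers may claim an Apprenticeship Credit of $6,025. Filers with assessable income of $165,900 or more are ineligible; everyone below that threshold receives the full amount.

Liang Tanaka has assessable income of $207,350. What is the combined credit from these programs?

$2,648

Heating Assistance Credit: $207,350 is $67,250 into a $150,000 phase-out range, leaving 82,750/150,000 of the credit: $4,800 × 82,750/150,000 = $2,648.
Apprenticeship Credit: $207,350 meets or exceeds the $165,900 cutoff, so the credit is $0.
Total: $2,648 + $0 = $2,648.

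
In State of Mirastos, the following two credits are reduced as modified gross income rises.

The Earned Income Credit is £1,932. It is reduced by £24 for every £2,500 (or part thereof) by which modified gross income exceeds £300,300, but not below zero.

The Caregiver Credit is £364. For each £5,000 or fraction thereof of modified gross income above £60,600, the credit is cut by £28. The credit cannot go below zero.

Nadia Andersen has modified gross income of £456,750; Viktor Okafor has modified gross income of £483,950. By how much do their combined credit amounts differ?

Nadia (£456,750): Earned Income Credit: income exceeds £300,300 by £156,450, which is 63 full-or-partial £2,500 increments; reduction = 63 × £24 = £1,512, leaving £420. Caregiver Credit: income exceeds £60,600 by £396,150 → 80 increments × £28 = £2,240 ≥ base, so the credit is £0. total £420 + £0 = £420
Viktor (£483,950): Earned Income Credit: income exceeds £300,300 by £183,650, which is 74 full-or-partial £2,500 increments; reduction = 74 × £24 = £1,776, leaving £156. Caregiver Credit: income exceeds £60,600 by £423,350 → 85 increments × £28 = £2,380 ≥ base, so the credit is £0. total £156 + £0 = £156
Difference: |£420 − £156| = £264.

£264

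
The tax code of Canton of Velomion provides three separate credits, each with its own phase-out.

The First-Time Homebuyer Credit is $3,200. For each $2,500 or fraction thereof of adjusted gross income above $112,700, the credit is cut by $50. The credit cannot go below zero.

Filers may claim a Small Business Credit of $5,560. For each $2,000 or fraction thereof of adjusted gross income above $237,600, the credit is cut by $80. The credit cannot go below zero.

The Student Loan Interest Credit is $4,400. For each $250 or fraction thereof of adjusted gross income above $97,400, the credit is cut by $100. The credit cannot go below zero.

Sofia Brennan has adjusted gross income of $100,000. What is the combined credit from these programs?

First-Time Homebuyer Credit: $100,000 is at or below the $112,700 threshold, so the full $3,200 applies.
Small Business Credit: $100,000 is at or below the $237,600 threshold, so the full $5,560 applies.
Student Loan Interest Credit: income exceeds $97,400 by $2,600, which is 11 full-or-partial $250 increments; reduction = 11 × $100 = $1,100, leaving $3,300.
Total: $3,200 + $5,560 + $3,300 = $12,060.

$12,060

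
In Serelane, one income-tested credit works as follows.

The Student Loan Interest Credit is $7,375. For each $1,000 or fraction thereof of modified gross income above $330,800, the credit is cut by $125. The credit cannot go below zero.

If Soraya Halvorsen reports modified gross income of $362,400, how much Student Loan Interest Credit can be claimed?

$3,375

Student Loan Interest Credit: income exceeds $330,800 by $31,600, which is 32 full-or-partial $1,000 increments; reduction = 32 × $125 = $4,000, leaving $3,375.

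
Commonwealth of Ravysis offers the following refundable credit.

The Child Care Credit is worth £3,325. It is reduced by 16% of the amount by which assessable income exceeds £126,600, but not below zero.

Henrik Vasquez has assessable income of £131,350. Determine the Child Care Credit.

£2,565

Child Care Credit: 16% of the £4,750 excess over £126,600 is £760; credit = £3,325 − £760 = £2,565.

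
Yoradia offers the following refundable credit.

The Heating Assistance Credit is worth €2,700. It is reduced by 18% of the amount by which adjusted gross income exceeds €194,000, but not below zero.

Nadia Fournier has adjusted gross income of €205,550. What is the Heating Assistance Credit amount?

Heating Assistance Credit: 18% of the €11,550 excess over €194,000 is €2,079; credit = €2,700 − €2,079 = €621.

€621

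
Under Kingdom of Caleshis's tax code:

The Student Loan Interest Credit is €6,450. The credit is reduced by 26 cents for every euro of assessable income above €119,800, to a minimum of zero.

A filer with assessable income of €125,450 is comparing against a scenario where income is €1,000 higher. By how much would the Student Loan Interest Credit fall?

€260

At €125,450 — 26% of the €5,650 excess over €119,800 is €1,469; credit = €6,450 − €1,469 = €4,981.
At €126,450 — 26% of the €6,650 excess over €119,800 is €1,729; credit = €6,450 − €1,729 = €4,721.
Lost: €4,981 − €4,721 = €260.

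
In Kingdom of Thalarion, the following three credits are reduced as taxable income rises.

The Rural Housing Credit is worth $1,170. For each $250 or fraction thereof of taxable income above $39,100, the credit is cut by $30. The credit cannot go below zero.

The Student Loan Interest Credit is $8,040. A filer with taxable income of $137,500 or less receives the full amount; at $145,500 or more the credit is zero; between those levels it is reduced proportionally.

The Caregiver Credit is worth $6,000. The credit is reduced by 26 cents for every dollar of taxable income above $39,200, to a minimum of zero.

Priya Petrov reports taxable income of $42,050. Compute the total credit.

Rural Housing Credit: income exceeds $39,100 by $2,950, which is 12 full-or-partial $250 increments; reduction = 12 × $30 = $360, leaving $810.
Student Loan Interest Credit: $42,050 is at or below the $137,500 threshold, so the full $8,040 applies.
Caregiver Credit: 26% of the $2,850 excess over $39,200 is $741; credit = $6,000 − $741 = $5,259.
Total: $810 + $8,040 + $5,259 = $14,109.

$14,109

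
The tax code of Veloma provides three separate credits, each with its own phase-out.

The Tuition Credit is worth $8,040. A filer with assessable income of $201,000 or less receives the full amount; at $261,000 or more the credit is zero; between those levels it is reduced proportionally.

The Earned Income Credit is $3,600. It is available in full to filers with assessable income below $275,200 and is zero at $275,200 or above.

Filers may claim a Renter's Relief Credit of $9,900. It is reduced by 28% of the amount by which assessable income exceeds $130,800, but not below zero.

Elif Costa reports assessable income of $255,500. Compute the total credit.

$4,337

Tuition Credit: $255,500 is $54,500 into a $60,000 phase-out range, leaving 5,500/60,000 of the credit: $8,040 × 5,500/60,000 = $737.
Earned Income Credit: $255,500 is below the $275,200 cutoff, so the full $3,600 applies.
Renter's Relief Credit: 28% of the $124,700 excess over $130,800 is $34,916 ≥ base, so the credit is $0.
Total: $737 + $3,600 + $0 = $4,337.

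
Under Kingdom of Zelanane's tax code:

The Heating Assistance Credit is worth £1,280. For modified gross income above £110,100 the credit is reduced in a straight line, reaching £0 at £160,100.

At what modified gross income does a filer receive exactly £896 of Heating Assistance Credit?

£125,100

£896 is 896/1,280 of the full £1,280, so 384/1,280 of the £50,000 range has been used: income = £110,100 + £50,000 × 384/1,280 = £125,100.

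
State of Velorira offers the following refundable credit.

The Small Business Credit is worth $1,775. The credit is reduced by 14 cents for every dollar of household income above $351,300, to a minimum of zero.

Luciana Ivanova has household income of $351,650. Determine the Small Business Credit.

$1,726

Small Business Credit: 14% of the $350 excess over $351,300 is $49; credit = $1,775 − $49 = $1,726.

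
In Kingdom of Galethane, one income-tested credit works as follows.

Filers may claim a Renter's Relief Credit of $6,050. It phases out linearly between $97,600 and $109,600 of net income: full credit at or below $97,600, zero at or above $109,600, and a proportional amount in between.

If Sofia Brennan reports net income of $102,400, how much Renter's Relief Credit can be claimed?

Renter's Relief Credit: $102,400 is $4,800 into a $12,000 phase-out range, leaving 7,200/12,000 of the credit: $6,050 × 7,200/12,000 = $3,630.

$3,630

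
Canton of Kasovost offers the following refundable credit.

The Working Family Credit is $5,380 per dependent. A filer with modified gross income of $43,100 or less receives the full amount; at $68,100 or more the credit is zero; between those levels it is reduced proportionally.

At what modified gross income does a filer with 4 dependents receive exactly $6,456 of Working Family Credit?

Full credit = 4 × $5,380 = $21,520.
$6,456 is 6,456/21,520 of the full $21,520, so 15,064/21,520 of the $25,000 range has been used: income = $43,100 + $25,000 × 15,064/21,520 = $60,600.

$60,600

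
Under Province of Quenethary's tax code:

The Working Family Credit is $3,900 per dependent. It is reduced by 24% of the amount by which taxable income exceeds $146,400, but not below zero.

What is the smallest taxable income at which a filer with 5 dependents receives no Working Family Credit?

$227,650

Full credit = 5 × $3,900 = $19,500.
The credit falls by 24% of each dollar above $146,400, so it reaches zero when the excess is $19,500 / 24% = $81,250: income = $146,400 + $81,250 = $227,650.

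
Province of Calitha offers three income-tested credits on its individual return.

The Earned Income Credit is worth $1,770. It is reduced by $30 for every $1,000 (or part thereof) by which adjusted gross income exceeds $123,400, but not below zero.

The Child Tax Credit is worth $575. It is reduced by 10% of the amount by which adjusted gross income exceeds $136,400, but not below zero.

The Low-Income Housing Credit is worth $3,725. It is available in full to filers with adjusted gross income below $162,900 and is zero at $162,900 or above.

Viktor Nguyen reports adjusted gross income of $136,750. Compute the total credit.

$5,615

Earned Income Credit: income exceeds $123,400 by $13,350, which is 14 full-or-partial $1,000 increments; reduction = 14 × $30 = $420, leaving $1,350.
Child Tax Credit: 10% of the $350 excess over $136,400 is $35; credit = $575 − $35 = $540.
Low-Income Housing Credit: $136,750 is below the $162,900 cutoff, so the full $3,725 applies.
Total: $1,350 + $540 + $3,725 = $5,615.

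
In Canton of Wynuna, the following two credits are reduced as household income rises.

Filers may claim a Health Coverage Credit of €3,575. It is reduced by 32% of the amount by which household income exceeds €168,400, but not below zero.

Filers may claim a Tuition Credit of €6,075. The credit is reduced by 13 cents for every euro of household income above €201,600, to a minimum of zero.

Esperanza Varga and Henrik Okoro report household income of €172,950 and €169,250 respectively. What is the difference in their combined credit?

€1,184

Esperanza (€172,950): Health Coverage Credit: 32% of the €4,550 excess over €168,400 is €1,456; credit = €3,575 − €1,456 = €2,119. Tuition Credit: €172,950 is at or below the €201,600 threshold, so the full €6,075 applies. total €2,119 + €6,075 = €8,194
Henrik (€169,250): Health Coverage Credit: 32% of the €850 excess over €168,400 is €272; credit = €3,575 − €272 = €3,303. Tuition Credit: €169,250 is at or below the €201,600 threshold, so the full €6,075 applies. total €3,303 + €6,075 = €9,378
Difference: |€8,194 − €9,378| = €1,184.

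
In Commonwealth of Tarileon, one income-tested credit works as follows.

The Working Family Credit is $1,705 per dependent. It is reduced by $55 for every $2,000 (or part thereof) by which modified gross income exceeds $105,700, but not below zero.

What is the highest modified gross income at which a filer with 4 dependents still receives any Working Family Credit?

$351,700

Full credit = 4 × $1,705 = $6,820.
After 123 increments the reduction is 123 × $55 = $6,765, leaving $55; one more increment wipes it out. Increment 123 ends at excess 123 × $2,000 = $246,000, so the highest qualifying income is $105,700 + $246,000 = $351,700.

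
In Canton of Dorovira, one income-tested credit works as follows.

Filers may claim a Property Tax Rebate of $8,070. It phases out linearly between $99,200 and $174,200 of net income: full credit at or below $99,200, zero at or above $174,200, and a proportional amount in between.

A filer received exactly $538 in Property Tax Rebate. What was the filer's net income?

$538 is 538/8,070 of the full $8,070, so 7,532/8,070 of the $75,000 range has been used: income = $99,200 + $75,000 × 7,532/8,070 = $169,200.

$169,200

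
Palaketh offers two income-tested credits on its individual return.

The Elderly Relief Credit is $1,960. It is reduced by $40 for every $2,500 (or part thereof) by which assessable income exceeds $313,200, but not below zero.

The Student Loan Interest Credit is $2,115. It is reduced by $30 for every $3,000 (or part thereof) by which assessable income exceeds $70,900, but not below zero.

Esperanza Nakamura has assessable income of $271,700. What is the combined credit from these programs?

$2,065

Elderly Relief Credit: $271,700 is at or below the $313,200 threshold, so the full $1,960 applies.
Student Loan Interest Credit: income exceeds $70,900 by $200,800, which is 67 full-or-partial $3,000 increments; reduction = 67 × $30 = $2,010, leaving $105.
Total: $1,960 + $105 = $2,065.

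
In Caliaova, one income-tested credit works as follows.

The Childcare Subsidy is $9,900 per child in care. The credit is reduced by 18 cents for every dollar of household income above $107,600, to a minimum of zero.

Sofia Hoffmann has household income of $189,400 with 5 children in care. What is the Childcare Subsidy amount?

Childcare Subsidy: base = 5 × $9,900 = $49,500. 18% of the $81,800 excess over $107,600 is $14,724; credit = $49,500 − $14,724 = $34,776.

$34,776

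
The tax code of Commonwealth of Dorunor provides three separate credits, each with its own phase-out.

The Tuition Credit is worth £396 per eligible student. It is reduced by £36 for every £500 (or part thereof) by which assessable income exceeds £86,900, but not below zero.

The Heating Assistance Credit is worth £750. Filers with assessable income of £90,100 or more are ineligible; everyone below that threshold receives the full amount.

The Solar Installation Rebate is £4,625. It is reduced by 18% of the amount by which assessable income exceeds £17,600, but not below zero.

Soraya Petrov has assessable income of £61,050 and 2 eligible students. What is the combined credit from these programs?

Tuition Credit: base = 2 × £396 = £792. £61,050 is at or below the £86,900 threshold, so the full £792 applies.
Heating Assistance Credit: £61,050 is below the £90,100 cutoff, so the full £750 applies.
Solar Installation Rebate: 18% of the £43,450 excess over £17,600 is £7,821 ≥ base, so the credit is £0.
Total: £792 + £750 + £0 = £1,542.

£1,542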